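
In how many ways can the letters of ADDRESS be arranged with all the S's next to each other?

Treat the 2 copies of S as a single block. The multiset to arrange is then {SS, A, D, D, E, R}, 6 items in all.
That gives (6)!/(2!) = 360 arrangements.

360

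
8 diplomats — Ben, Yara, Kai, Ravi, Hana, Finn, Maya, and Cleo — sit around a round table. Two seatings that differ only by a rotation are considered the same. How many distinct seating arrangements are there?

Fix one person's seat to break rotational symmetry; the remaining 7 people can be arranged in (7)! = 5040 ways.

5040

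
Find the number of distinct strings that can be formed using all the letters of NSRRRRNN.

Letter multiplicities in NSRRRRNN: N×3, R×4, S×1.
So there are 8! / (4!·3!) = 280 distinguishable arrangements.

280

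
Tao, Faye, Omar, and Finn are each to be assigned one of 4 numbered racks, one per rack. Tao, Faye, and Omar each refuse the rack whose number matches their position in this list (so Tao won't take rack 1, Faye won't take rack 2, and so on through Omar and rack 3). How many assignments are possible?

11

Let Aᵢ (for i ∈ {1, 2, 3}) be the placements that put person i in their forbidden rack. Any j of these fix j positions, leaving (4−j)! ways to fill the rest, and there are C(3,j) ways to pick which j.
By inclusion–exclusion, the number of valid placements is Σ_{j=0}^{3} (−1)^j C(3,j)·(4−j)!.
Computing: 24 − 18 + 6 − 1 = 11.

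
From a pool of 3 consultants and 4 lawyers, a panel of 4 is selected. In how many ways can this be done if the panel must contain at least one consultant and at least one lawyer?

34

With no constraint there are C(7,4) = 35 possible selections.
Subtract selections that omit an entire group: no consultants → C(4,4) = 1; no lawyers → C(3,4) = 0.
Both groups omitted at once is impossible, so 35 − 1 = 34.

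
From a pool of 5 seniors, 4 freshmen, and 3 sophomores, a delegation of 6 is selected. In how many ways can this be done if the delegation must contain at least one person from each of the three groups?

With no constraint there are C(12,6) = 924 possible selections.
Subtract selections that omit an entire group: no seniors → C(7,6) = 7; no freshmen → C(8,6) = 28; no sophomores → C(9,6) = 84.
Add back selections omitting two groups (i.e. drawn from a single group): C(5,6) + C(4,6) + C(3,6) = 0.
By inclusion–exclusion: 924 − 119 + 0 = 805.

805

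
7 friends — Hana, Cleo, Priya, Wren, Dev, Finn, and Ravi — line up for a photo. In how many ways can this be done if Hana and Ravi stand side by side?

1440

Treat {Hana, Ravi} as a single unit. There are 6 units to order, and the pair itself can be ordered 2 ways.
That gives 2 × 6! = 2 × 720 = 1440.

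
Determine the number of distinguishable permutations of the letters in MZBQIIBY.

MZBQIIBY has 8 letters with B appearing twice and I appearing twice.
Dividing 8! = 40320 by 2!·2! = 4 for the repeated letters gives 10080.

10080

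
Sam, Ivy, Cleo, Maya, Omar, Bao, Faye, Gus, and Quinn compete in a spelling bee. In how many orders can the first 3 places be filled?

504

This is an ordered selection of 3 from 9: P(9,3).
That gives 9 × 8 × 7 = 504.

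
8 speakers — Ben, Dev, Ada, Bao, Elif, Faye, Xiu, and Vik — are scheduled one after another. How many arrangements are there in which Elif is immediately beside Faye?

Glue Elif and Faye into one block (2 internal orders), leaving 7 units to arrange in a row.
So the count is 2·(7)! = 10080.

10080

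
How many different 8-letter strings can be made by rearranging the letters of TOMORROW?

3360

TOMORROW has 8 letters with O appearing 3 times and R appearing twice.
So there are 8! / (3!·2!) = 3360 distinguishable arrangements.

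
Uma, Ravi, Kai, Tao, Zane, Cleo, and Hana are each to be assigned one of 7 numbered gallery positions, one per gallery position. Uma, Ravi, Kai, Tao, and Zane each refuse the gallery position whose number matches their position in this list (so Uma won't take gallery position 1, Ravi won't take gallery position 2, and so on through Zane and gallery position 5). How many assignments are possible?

Let Aᵢ (for 1 ≤ i ≤ 5) be the placements that put person i in their forbidden gallery position. Any j of these fix j positions, leaving (7−j)! ways to fill the rest, and there are C(5,j) ways to pick which j.
By inclusion–exclusion, the number of valid placements is Σ_{j=0}^{5} (−1)^j C(5,j)·(7−j)!.
Computing: 5040 − 3600 + 1200 − 240 + 30 − 2 = 2428.

2428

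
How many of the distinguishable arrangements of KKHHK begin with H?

4

Fix H in the first position and arrange the remaining 4 letters.
Those 4 letters have K appearing 3 times, giving (4)!/(3!) = 4.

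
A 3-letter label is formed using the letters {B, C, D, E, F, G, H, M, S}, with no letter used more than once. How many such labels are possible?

504

Choose and order 3 of the 9 symbols: the first letter has 9 options, the next 8, then 7.
That product is 9 × 8 × 7 = 504.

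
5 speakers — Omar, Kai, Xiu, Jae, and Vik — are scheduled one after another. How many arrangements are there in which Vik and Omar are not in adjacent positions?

Of the 5! = 120 arrangements, those with Vik and Omar adjacent number 2 × 4! = 48 (treat the pair as a block with 2 internal orders).
Complementary counting: 120 − 48 = 72.

72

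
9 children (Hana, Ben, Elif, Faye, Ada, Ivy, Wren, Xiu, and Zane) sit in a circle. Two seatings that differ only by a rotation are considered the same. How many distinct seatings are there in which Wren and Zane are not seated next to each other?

30240

Without the restriction there are (8)! = 40320 seatings.
Those with Wren next to Zane: fuse the pair into one unit and seat 8 units around a circle — 2·(7)! = 10080.
Subtracting, 40320 − 10080 = 30240.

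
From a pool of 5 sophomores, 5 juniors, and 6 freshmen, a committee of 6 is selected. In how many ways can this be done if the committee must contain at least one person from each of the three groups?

6875

Unrestricted: C(16,6) = 8008 ways to pick any 6 of the 16.
Subtract selections that omit an entire group: no sophomores → C(11,6) = 462; no juniors → C(11,6) = 462; no freshmen → C(10,6) = 210.
Add back selections omitting two groups (i.e. drawn from a single group): C(5,6) + C(5,6) + C(6,6) = 1.
By inclusion–exclusion: 8008 − 1134 + 1 = 6875.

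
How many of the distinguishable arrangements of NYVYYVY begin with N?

Fix N in the first position and arrange the remaining 6 letters.
Those 6 letters have V appearing twice and Y appearing 4 times, giving (6)!/(4!·2!) = 15.

15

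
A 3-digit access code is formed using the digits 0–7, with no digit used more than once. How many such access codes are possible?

Choose and order 3 of the 8 symbols: the first digit has 8 options, the next 7, then 6.
8 × 7 × 6 = 336.

336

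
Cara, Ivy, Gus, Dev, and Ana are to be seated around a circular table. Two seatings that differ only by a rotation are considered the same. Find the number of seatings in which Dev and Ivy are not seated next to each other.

12

Without the restriction there are (4)! = 24 seatings.
Seatings with Dev beside Ivy: treat them as a block with 2 internal orders, giving 2 × (3)! = 12.
Subtracting, 24 − 12 = 12.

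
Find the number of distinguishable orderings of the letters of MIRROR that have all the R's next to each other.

Treat the 3 copies of R as a single block. The multiset to arrange is then {RRR, I, M, O}, 4 items in all.
All 4 items are distinct, so there are (4)! = 24 arrangements.

24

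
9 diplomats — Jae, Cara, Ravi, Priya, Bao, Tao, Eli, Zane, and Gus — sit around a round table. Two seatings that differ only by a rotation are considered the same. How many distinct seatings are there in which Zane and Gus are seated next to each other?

10080

Glue Zane and Gus into a block (2 internal orders). Seating 8 units around a circle gives (7)! arrangements.
So 2 × (7)! = 2 × 5040 = 10080.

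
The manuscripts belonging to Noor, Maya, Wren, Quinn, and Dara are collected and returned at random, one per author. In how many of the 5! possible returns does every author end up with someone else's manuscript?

This is the derangement count D_5: permutations of 5 items with no fixed point.
By inclusion–exclusion this is Σ_{j=0}^{5} (−1)^j C(5,j)·(5−j)!.
Computing: 120 − 120 + 60 − 20 + 5 − 1 = 44.

44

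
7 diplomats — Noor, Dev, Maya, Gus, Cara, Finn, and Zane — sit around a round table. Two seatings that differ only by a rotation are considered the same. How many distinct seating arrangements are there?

Seat Noor anywhere (absorbing the rotational symmetry), then permute the other 6: (6)! = 720.

720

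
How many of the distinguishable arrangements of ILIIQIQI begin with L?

21

Fix L in the first position and arrange the remaining 7 letters.
Those 7 letters have I appearing 5 times and Q appearing twice, giving (7)!/(5!·2!) = 21.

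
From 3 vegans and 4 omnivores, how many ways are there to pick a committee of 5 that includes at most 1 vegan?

Split by how many vegans are chosen (0 through 1).
Sum: C(3,0)·C(4,5) + C(3,1)·C(4,4) = 0 + 3 = 3.

3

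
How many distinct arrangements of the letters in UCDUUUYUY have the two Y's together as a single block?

Treat the 2 copies of Y as a single block. The multiset to arrange is then {YY, C, D, U, U, U, U, U}, 8 items in all.
That gives (8)!/(5!) = 336 arrangements.

336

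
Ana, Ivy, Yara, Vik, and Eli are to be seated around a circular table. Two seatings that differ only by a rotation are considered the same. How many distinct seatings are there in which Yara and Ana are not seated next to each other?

All circular seatings of 5 people number (4)! = 24.
Those with Yara next to Ana: fuse the pair into one unit and seat 4 units around a circle — 2·(3)! = 12.
Subtracting, 24 − 12 = 12.

12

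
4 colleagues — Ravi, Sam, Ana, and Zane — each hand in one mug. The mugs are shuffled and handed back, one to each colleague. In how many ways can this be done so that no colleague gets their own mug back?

9

Let Aᵢ be the assignments in which colleague i gets their own mug. We want the size of the complement of A₁∪…∪A_4.
By inclusion–exclusion this is Σ_{j=0}^{4} (−1)^j C(4,j)·(4−j)!.
Computing: 24 − 24 + 12 − 4 + 1 = 9.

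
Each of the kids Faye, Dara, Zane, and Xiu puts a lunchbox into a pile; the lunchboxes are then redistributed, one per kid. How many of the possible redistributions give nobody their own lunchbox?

9

This is the derangement count D_4: permutations of 4 items with no fixed point.
By inclusion–exclusion this is Σ_{j=0}^{4} (−1)^j C(4,j)·(4−j)!.
Computing: 24 − 24 + 12 − 4 + 1 = 9.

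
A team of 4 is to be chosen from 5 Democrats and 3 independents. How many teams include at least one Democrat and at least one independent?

Unrestricted: C(8,4) = 70 ways to pick any 4 of the 8.
Subtract selections that omit an entire group: no Democrats → C(3,4) = 0; no independents → C(5,4) = 5.
Both groups omitted at once is impossible, so 70 − 5 = 65.

65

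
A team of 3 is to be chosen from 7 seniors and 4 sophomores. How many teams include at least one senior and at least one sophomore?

126

Unrestricted: C(11,3) = 165 ways to pick any 3 of the 11.
Subtract selections that omit an entire group: no seniors → C(4,3) = 4; no sophomores → C(7,3) = 35.
Both groups omitted at once is impossible, so 165 − 39 = 126.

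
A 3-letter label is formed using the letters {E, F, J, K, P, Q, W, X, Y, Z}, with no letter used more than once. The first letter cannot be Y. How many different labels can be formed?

The first letter has 10−1 = 9 choices (anything except Y).
The remaining 2 letters are filled from the other 9 symbols without repetition: 9 × 8 = 72.
Total: 9 × 72 = 648.

648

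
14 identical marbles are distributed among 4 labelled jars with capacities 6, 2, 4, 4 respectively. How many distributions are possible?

10

Without the upper bounds there are C(17,3) = 680 ways to split 14 among 4 jars.
Subtract solutions that violate a single cap (substitute x_i' = x_i − (cap_i+1)): x_1 ≥ 7 gives C(10,3) = 120; x_2 ≥ 3 gives C(14,3) = 364; x_3 ≥ 5 gives C(12,3) = 220; x_4 ≥ 5 gives C(12,3) = 220. Together 924.
Add back pairs where two caps are both exceeded: 35 + 10 + 10 + 84 + 84 + 35 = 258.
Subtract triples: 0 + 0 + 0 + 4 = 4.
By inclusion–exclusion the count is 680 − 924 + 258 − 4 = 10.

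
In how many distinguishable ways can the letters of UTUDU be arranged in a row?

The 5 letters of UTUDU have repeats: U appearing 3 times.
The number of distinct arrangements is 5!/(3!) = 120/6 = 20.

20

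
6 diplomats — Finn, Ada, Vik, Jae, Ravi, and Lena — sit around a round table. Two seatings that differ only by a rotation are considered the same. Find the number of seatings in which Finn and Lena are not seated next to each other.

72

All circular seatings of 6 people number (5)! = 120.
Those with Finn next to Lena: fuse the pair into one unit and seat 5 units around a circle — 2·(4)! = 48.
Subtracting, 120 − 48 = 72.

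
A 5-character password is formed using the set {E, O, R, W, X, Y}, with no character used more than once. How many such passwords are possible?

This is a permutation of 5 out of 6: P(6,5) = 6!/1!.
6 × 5 × 4 × 3 × 2 = 720.

720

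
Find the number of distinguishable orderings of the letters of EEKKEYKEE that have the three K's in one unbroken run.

Treat the 3 copies of K as a single block. The multiset to arrange is then {KKK, E, E, E, E, E, Y}, 7 items in all.
That gives (7)!/(5!) = 42 arrangements.

42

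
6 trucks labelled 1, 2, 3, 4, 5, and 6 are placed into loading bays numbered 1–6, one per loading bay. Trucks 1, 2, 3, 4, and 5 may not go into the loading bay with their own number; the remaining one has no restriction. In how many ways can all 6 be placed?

Let Aᵢ (for 1 ≤ i ≤ 5) be the placements that put truck i in its forbidden loading bay. Any j of these fix j positions, leaving (6−j)! ways to fill the rest, and there are C(5,j) ways to pick which j.
By inclusion–exclusion, the number of valid placements is Σ_{j=0}^{5} (−1)^j C(5,j)·(6−j)!.
Computing: 720 − 600 + 240 − 60 + 10 − 1 = 309.

309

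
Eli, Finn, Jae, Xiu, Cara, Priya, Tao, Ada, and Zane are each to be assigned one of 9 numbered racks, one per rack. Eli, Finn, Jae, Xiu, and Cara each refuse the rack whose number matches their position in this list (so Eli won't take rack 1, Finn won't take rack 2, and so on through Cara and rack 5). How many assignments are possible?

205056

Let Aᵢ (for 1 ≤ i ≤ 5) be the placements that put person i in their forbidden rack. Any j of these fix j positions, leaving (9−j)! ways to fill the rest, and there are C(5,j) ways to pick which j.
By inclusion–exclusion, the number of valid placements is Σ_{j=0}^{5} (−1)^j C(5,j)·(9−j)!.
Computing: 362880 − 201600 + 50400 − 7200 + 600 − 24 = 205056.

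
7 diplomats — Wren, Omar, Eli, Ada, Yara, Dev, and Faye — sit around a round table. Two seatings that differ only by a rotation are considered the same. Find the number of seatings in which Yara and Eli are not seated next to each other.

480

Without the restriction there are (6)! = 720 seatings.
Seatings with Yara beside Eli: treat them as a block with 2 internal orders, giving 2 × (5)! = 240.
Subtracting, 720 − 240 = 480.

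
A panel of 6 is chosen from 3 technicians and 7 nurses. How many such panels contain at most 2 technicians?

175

Split by how many technicians are chosen (0 through 2).
Sum: C(3,0)·C(7,6) + C(3,1)·C(7,5) + C(3,2)·C(7,4) = 7 + 63 + 105 = 175.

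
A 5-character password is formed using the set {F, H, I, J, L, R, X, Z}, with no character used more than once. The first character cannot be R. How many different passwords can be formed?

5880

The first character has 8−1 = 7 choices (anything except R).
The remaining 4 characters are filled from the other 7 symbols without repetition: 7 × 6 × 5 × 4 = 840.
Total: 7 × 840 = 5880.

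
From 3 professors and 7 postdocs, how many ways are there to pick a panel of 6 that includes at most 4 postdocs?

Split by how many postdocs are chosen (0 through 4).
Sum: C(7,0)·C(3,6) + C(7,1)·C(3,5) + C(7,2)·C(3,4) + C(7,3)·C(3,3) + C(7,4)·C(3,2) = 0 + 0 + 0 + 35 + 105 = 140.

140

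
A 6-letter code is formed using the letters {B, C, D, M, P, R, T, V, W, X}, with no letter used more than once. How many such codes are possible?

Choose and order 6 of the 10 symbols: the first letter has 10 options, the next 9, and so on down to 5.
That product is 10 × 9 × 8 × 7 × 6 × 5 = 151200.

151200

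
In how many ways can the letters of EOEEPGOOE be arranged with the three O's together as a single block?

Treat the 3 copies of O as a single block. The multiset to arrange is then {OOO, E, E, E, E, G, P}, 7 items in all.
That gives (7)!/(4!) = 210 arrangements.

210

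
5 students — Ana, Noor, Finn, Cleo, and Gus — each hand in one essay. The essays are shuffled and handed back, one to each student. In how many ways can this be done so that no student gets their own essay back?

44

This is the derangement count D_5: permutations of 5 items with no fixed point.
By inclusion–exclusion this is Σ_{j=0}^{5} (−1)^j C(5,j)·(5−j)!.
Computing: 120 − 120 + 60 − 20 + 5 − 1 = 44.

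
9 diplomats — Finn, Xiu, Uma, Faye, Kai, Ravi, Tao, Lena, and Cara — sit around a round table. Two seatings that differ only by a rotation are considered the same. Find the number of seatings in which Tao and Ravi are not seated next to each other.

30240

All circular seatings of 9 people number (8)! = 40320.
Seatings with Tao beside Ravi: treat them as a block with 2 internal orders, giving 2 × (7)! = 10080.
Subtracting, 40320 − 10080 = 30240.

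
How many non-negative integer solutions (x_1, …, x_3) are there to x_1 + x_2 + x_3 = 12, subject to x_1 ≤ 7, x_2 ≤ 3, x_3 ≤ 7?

Ignoring the caps, the number of non-negative solutions to x_1+…+x_3 = 12 is C(14,2) = 91.
Subtract solutions that violate a single cap (substitute x_i' = x_i − (cap_i+1)): x_1 ≥ 8 gives C(6,2) = 15; x_2 ≥ 4 gives C(10,2) = 45; x_3 ≥ 8 gives C(6,2) = 15. Together 75.
Add back pairs where two caps are both exceeded: 1 + 0 + 1 = 2.
By inclusion–exclusion the count is 91 − 75 + 2 = 18.

18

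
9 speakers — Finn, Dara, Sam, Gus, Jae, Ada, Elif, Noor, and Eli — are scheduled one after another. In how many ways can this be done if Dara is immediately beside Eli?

80640

Place the 7 others and the Dara-Eli pair as 8 objects in a line; the pair has 2 internal arrangements.
So the count is 2·(8)! = 80640.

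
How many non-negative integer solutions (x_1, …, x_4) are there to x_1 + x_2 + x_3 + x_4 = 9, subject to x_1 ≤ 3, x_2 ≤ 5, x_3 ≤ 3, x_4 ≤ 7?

88

Without the upper bounds there are C(12,3) = 220 ways to split 9 among 4 variables.
Subtract solutions that violate a single cap (substitute x_i' = x_i − (cap_i+1)): x_1 ≥ 4 gives C(8,3) = 56; x_2 ≥ 6 gives C(6,3) = 20; x_3 ≥ 4 gives C(8,3) = 56; x_4 ≥ 8 gives C(4,3) = 4. Together 136.
Add back pairs where two caps are both exceeded: 0 + 4 + 0 + 0 + 0 + 0 = 4.
By inclusion–exclusion the count is 220 − 136 + 4 = 88.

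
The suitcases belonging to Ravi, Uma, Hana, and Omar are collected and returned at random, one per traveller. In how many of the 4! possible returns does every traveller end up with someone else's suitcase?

9

Count assignments avoiding every fixed point. For any j of the 4 travellers fixed to their own suitcase, the other 4−j can be arranged in (4−j)! ways.
By inclusion–exclusion this is Σ_{j=0}^{4} (−1)^j C(4,j)·(4−j)!.
Computing: 24 − 24 + 12 − 4 + 1 = 9.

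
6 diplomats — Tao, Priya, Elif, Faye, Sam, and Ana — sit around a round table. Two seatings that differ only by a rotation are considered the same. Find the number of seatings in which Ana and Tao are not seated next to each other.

72

Without the restriction there are (5)! = 120 seatings.
Those with Ana next to Tao: fuse the pair into one unit and seat 5 units around a circle — 2·(4)! = 48.
Subtracting, 120 − 48 = 72.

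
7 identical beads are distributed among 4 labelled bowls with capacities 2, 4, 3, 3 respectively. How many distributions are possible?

By stars and bars, unrestricted non-negative solutions to x_1+…+x_4 = 7 number C(7+3,3) = 120.
Subtract solutions that violate a single cap (substitute x_i' = x_i − (cap_i+1)): x_1 ≥ 3 gives C(7,3) = 35; x_2 ≥ 5 gives C(5,3) = 10; x_3 ≥ 4 gives C(6,3) = 20; x_4 ≥ 4 gives C(6,3) = 20. Together 85.
Add back pairs where two caps are both exceeded: 0 + 1 + 1 + 0 + 0 + 0 = 2.
By inclusion–exclusion the count is 120 − 85 + 2 = 37.

37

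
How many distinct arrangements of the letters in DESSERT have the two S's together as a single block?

Treat the 2 copies of S as a single block. The multiset to arrange is then {SS, D, E, E, R, T}, 6 items in all.
That gives (6)!/(2!) = 360 arrangements.

360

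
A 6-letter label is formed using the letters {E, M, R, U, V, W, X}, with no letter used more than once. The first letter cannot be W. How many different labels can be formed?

The first letter has 7−1 = 6 choices (anything except W).
The remaining 5 letters are filled from the other 6 symbols without repetition: 6 × 5 × 4 × 3 × 2 = 720.
Total: 6 × 720 = 4320.

4320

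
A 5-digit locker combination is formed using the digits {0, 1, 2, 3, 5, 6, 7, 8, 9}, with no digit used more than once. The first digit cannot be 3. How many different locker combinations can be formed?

The first digit has 9−1 = 8 choices (anything except 3).
The remaining 4 digits are filled from the other 8 symbols without repetition: 8 × 7 × 6 × 5 = 1680.
Total: 8 × 1680 = 13440.

13440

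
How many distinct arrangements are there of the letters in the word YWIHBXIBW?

45360

YWIHBXIBW has 9 letters with B appearing twice, I appearing twice, and W appearing twice.
The number of distinct arrangements is 9!/(2!·2!·2!) = 362880/8 = 45360.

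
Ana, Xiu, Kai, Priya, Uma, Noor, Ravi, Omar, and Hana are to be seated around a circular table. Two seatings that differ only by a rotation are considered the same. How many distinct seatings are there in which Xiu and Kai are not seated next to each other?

Without the restriction there are (8)! = 40320 seatings.
Those with Xiu next to Kai: fuse the pair into one unit and seat 8 units around a circle — 2·(7)! = 10080.
Subtracting, 40320 − 10080 = 30240.

30240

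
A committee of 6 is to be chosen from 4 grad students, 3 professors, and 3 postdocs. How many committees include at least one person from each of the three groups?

With no constraint there are C(10,6) = 210 possible selections.
Subtract selections that omit an entire group: no grad students → C(6,6) = 1; no professors → C(7,6) = 7; no postdocs → C(7,6) = 7.
Add back selections omitting two groups (i.e. drawn from a single group): C(4,6) + C(3,6) + C(3,6) = 0.
By inclusion–exclusion: 210 − 15 + 0 = 195.

195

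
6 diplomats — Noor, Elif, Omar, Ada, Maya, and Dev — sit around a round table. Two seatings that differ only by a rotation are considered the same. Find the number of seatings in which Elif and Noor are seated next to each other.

48

Treat {Elif, Noor} as one unit (2 internal orders) and seat the resulting 5 units around the table: (4)! circular arrangements.
So 2 × (4)! = 2 × 24 = 48.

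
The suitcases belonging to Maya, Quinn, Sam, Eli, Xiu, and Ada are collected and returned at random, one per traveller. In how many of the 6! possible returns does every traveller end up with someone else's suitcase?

Let Aᵢ be the assignments in which traveller i gets their own suitcase. We want the size of the complement of A₁∪…∪A_6.
By inclusion–exclusion this is Σ_{j=0}^{6} (−1)^j C(6,j)·(6−j)!.
Computing: 720 − 720 + 360 − 120 + 30 − 6 + 1 = 265.

265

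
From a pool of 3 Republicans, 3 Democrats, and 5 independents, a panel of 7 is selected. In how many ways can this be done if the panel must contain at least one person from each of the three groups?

314

With no constraint there are C(11,7) = 330 possible selections.
Selections missing a whole group: no Republicans → C(8,7) = 8; no Democrats → C(8,7) = 8; no independents → C(6,7) = 0.
Add back selections omitting two groups (i.e. drawn from a single group): C(3,7) + C(3,7) + C(5,7) = 0.
By inclusion–exclusion: 330 − 16 + 0 = 314.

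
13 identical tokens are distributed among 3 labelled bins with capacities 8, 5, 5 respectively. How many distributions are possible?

Ignoring the caps, the number of non-negative solutions to x_1+…+x_3 = 13 is C(15,2) = 105.
Subtract solutions that violate a single cap (substitute x_i' = x_i − (cap_i+1)): x_1 ≥ 9 gives C(6,2) = 15; x_2 ≥ 6 gives C(9,2) = 36; x_3 ≥ 6 gives C(9,2) = 36. Together 87.
Add back pairs where two caps are both exceeded: 0 + 0 + 3 = 3.
By inclusion–exclusion the count is 105 − 87 + 3 = 21.

21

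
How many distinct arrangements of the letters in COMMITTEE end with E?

10080

Fix E in the last position and arrange the remaining 8 letters.
Those 8 letters have M appearing twice and T appearing twice, giving (8)!/(2!·2!) = 10080.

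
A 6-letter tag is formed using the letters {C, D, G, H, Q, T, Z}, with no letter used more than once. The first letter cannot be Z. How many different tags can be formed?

The first letter has 7−1 = 6 choices (anything except Z).
The remaining 5 letters are filled from the other 6 symbols without repetition: 6 × 5 × 4 × 3 × 2 = 720.
Total: 6 × 720 = 4320.

4320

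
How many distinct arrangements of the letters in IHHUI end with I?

Fix I in the last position and arrange the remaining 4 letters.
Those 4 letters have H appearing twice, giving (4)!/(2!) = 12.

12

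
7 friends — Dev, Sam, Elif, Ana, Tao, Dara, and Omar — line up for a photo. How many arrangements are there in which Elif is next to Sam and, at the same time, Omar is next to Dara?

480

Treat {Elif,Sam} as one block (2 orders) and {Omar,Dara} as another (2 orders).
That leaves 5 units to arrange: 2 × 2 × 5! = 4 × 120 = 480.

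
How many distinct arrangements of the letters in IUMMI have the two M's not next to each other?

Total arrangements of IUMMI: 5!/(2!·2!) = 30.
If the two M's are adjacent, glue them into one block, leaving 4 items to arrange: (4)!/(2!) = 12 ways.
Hence 30 − 12 = 18.

18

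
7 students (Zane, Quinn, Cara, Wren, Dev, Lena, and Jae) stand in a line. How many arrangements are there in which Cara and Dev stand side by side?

Glue Cara and Dev into one block (2 internal orders), leaving 6 units to arrange in a row.
So the count is 2·(6)! = 1440.

1440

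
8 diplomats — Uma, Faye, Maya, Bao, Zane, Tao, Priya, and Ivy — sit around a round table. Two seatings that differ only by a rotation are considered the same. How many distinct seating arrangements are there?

Around a circle, 8 distinct people have 8!/8 = (7)! = 5040 rotationally distinct seatings.

5040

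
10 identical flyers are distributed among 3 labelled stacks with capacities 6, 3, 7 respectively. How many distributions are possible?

22

Without the upper bounds there are C(12,2) = 66 ways to split 10 among 3 stacks.
Subtract solutions that violate a single cap (substitute x_i' = x_i − (cap_i+1)): x_1 ≥ 7 gives C(5,2) = 10; x_2 ≥ 4 gives C(8,2) = 28; x_3 ≥ 8 gives C(4,2) = 6. Together 44.
No two caps can be exceeded simultaneously, so the pair terms are all 0.
By inclusion–exclusion the count is 66 − 44 + 0 = 22.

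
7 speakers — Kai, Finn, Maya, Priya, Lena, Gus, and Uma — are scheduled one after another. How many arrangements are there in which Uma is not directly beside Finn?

3600

There are 7! = 5040 arrangements in all. If Uma and Finn are adjacent, merging them into one block gives 2·(6)! = 1440 arrangements.
So 5040 − 1440 = 3600 arrangements keep them apart.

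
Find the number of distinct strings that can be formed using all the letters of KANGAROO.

KANGAROO has 8 letters with A appearing twice and O appearing twice.
So there are 8! / (2!·2!) = 10080 distinguishable arrangements.

10080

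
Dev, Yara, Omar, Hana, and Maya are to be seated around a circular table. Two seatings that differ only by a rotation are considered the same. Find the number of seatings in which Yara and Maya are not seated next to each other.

All circular seatings of 5 people number (4)! = 24.
Seatings with Yara beside Maya: treat them as a block with 2 internal orders, giving 2 × (3)! = 12.
Subtracting, 24 − 12 = 12.

12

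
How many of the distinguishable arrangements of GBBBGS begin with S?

10

Fix S in the first position and arrange the remaining 5 letters.
Those 5 letters have B appearing 3 times and G appearing twice, giving (5)!/(3!·2!) = 10.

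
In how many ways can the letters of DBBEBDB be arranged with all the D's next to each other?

30

Treat the 2 copies of D as a single block. The multiset to arrange is then {DD, B, B, B, B, E}, 6 items in all.
That gives (6)!/(4!) = 30 arrangements.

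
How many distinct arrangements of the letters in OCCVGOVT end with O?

1260

Fix O in the last position and arrange the remaining 7 letters.
Those 7 letters have C appearing twice and V appearing twice, giving (7)!/(2!·2!) = 1260.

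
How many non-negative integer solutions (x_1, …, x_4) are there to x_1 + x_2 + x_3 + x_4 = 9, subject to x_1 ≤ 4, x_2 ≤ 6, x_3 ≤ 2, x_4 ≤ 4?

Ignoring the caps, the number of non-negative solutions to x_1+…+x_4 = 9 is C(12,3) = 220.
Subtract solutions that violate a single cap (substitute x_i' = x_i − (cap_i+1)): x_1 ≥ 5 gives C(7,3) = 35; x_2 ≥ 7 gives C(5,3) = 10; x_3 ≥ 3 gives C(9,3) = 84; x_4 ≥ 5 gives C(7,3) = 35. Together 164.
Add back pairs where two caps are both exceeded: 0 + 4 + 0 + 0 + 0 + 4 = 8.
By inclusion–exclusion the count is 220 − 164 + 8 = 64.

64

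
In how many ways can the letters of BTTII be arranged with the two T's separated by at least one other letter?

Total arrangements of BTTII: 5!/(2!·2!) = 30.
Arrangements with the T's together: treat TT as one letter, giving (4)!/(2!) = 12.
Hence 30 − 12 = 18.

18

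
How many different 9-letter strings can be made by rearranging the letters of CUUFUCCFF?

CUUFUCCFF has 9 letters with C appearing 3 times, F appearing 3 times, and U appearing 3 times.
The number of distinct arrangements is 9!/(3!·3!·3!) = 362880/216 = 1680.

1680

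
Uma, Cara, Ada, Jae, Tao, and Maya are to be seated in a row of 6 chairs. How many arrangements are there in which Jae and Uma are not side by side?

There are 6! = 720 arrangements in all. If Jae and Uma are adjacent, merging them into one block gives 2·(5)! = 240 arrangements.
Complementary counting: 720 − 240 = 480.

480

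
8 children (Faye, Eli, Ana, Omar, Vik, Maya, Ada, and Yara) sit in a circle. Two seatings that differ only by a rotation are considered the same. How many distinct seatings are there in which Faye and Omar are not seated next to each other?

3600

Without the restriction there are (7)! = 5040 seatings.
Those with Faye next to Omar: fuse the pair into one unit and seat 7 units around a circle — 2·(6)! = 1440.
Subtracting, 5040 − 1440 = 3600.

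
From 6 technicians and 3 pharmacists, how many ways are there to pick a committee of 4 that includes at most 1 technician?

Split by how many technicians are chosen (0 through 1).
Sum: C(6,0)·C(3,4) + C(6,1)·C(3,3) = 0 + 6 = 6.

6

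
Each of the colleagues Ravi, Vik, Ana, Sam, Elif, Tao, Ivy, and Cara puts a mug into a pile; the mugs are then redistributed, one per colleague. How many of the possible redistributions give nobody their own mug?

Count assignments avoiding every fixed point. For any j of the 8 colleagues fixed to their own mug, the other 8−j can be arranged in (8−j)! ways.
By inclusion–exclusion this is Σ_{j=0}^{8} (−1)^j C(8,j)·(8−j)!.
Computing: 40320 − 40320 + 20160 − 6720 + 1680 − 336 + 56 − 8 + 1 = 14833.

14833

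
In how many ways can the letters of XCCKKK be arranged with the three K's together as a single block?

12

Treat the 3 copies of K as a single block. The multiset to arrange is then {KKK, C, C, X}, 4 items in all.
That gives (4)!/(2!) = 12 arrangements.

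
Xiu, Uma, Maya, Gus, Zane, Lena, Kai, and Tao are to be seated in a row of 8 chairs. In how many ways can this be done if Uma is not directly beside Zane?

There are 8! = 40320 arrangements in all. If Uma and Zane are adjacent, merging them into one block gives 2·(7)! = 10080 arrangements.
So 40320 − 10080 = 30240 arrangements keep them apart.

30240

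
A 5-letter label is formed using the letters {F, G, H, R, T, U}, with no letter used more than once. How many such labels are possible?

With no repetition, fill the 5 letters in order: 6 choices, then 5, down to 2.
That product is 6 × 5 × 4 × 3 × 2 = 720.

720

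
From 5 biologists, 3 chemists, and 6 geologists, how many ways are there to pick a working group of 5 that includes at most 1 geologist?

476

Split by how many geologists are chosen (0 through 1).
Sum: C(6,0)·C(8,5) + C(6,1)·C(8,4) = 56 + 420 = 476.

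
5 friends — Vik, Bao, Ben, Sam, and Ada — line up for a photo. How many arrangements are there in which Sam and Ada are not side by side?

72

Of the 5! = 120 arrangements, those with Sam and Ada adjacent number 2 × 4! = 48 (treat the pair as a block with 2 internal orders).
So 120 − 48 = 72 arrangements keep them apart.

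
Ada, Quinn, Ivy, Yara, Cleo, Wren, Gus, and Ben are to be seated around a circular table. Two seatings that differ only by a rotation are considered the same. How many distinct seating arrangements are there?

Fix one person's seat to break rotational symmetry; the remaining 7 people can be arranged in (7)! = 5040 ways.

5040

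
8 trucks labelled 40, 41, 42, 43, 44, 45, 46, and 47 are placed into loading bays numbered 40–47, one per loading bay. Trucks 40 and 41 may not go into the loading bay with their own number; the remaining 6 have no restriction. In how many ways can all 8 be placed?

30960

Let Aᵢ (for i ∈ {40, 41}) be the placements that put truck i in its forbidden loading bay. Any j of these fix j positions, leaving (8−j)! ways to fill the rest, and there are C(2,j) ways to pick which j.
By inclusion–exclusion, the number of valid placements is Σ_{j=0}^{2} (−1)^j C(2,j)·(8−j)!.
Computing: 40320 − 10080 + 720 = 30960.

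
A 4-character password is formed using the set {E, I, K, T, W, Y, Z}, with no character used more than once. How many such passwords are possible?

840

Choose and order 4 of the 7 symbols: the first character has 7 options, the next 6, then 5, 4.
That product is 7 × 6 × 5 × 4 = 840.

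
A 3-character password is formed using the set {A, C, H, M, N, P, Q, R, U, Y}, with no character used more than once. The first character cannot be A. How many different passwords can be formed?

648

The first character has 10−1 = 9 choices (anything except A).
The remaining 2 characters are filled from the other 9 symbols without repetition: 9 × 8 = 72.
Total: 9 × 72 = 648.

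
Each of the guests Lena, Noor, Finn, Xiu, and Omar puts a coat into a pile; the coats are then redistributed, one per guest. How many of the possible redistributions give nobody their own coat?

44

Count assignments avoiding every fixed point. For any j of the 5 guests fixed to their own coat, the other 5−j can be arranged in (5−j)! ways.
By inclusion–exclusion this is Σ_{j=0}^{5} (−1)^j C(5,j)·(5−j)!.
Computing: 120 − 120 + 60 − 20 + 5 − 1 = 44.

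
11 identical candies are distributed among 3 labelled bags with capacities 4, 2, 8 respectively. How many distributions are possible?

9

Ignoring the caps, the number of non-negative solutions to x_1+…+x_3 = 11 is C(13,2) = 78.
Subtract solutions that violate a single cap (substitute x_i' = x_i − (cap_i+1)): x_1 ≥ 5 gives C(8,2) = 28; x_2 ≥ 3 gives C(10,2) = 45; x_3 ≥ 9 gives C(4,2) = 6. Together 79.
Add back pairs where two caps are both exceeded: 10 + 0 + 0 = 10.
By inclusion–exclusion the count is 78 − 79 + 10 = 9.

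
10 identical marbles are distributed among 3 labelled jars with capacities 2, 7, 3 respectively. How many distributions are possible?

Without the upper bounds there are C(12,2) = 66 ways to split 10 among 3 jars.
Subtract solutions that violate a single cap (substitute x_i' = x_i − (cap_i+1)): x_1 ≥ 3 gives C(9,2) = 36; x_2 ≥ 8 gives C(4,2) = 6; x_3 ≥ 4 gives C(8,2) = 28. Together 70.
Add back pairs where two caps are both exceeded: 0 + 10 + 0 = 10.
By inclusion–exclusion the count is 66 − 70 + 10 = 6.

6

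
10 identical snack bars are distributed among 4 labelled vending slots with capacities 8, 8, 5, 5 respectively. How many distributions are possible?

Without the upper bounds there are C(13,3) = 286 ways to split 10 among 4 vending slots.
Subtract solutions that violate a single cap (substitute x_i' = x_i − (cap_i+1)): x_1 ≥ 9 gives C(4,3) = 4; x_2 ≥ 9 gives C(4,3) = 4; x_3 ≥ 6 gives C(7,3) = 35; x_4 ≥ 6 gives C(7,3) = 35. Together 78.
No two caps can be exceeded simultaneously, so the pair terms are all 0.
By inclusion–exclusion the count is 286 − 78 + 0 = 208.

208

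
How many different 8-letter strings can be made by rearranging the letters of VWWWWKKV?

420

The 8 letters of VWWWWKKV have repeats: K appearing twice, V appearing twice, and W appearing 4 times.
The number of distinct arrangements is 8!/(4!·2!·2!) = 40320/96 = 420.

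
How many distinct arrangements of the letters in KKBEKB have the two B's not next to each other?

40

Total arrangements of KKBEKB: 6!/(3!·2!) = 60.
Arrangements with the B's together: treat BB as one letter, giving (5)!/(3!) = 20.
Hence 60 − 20 = 40.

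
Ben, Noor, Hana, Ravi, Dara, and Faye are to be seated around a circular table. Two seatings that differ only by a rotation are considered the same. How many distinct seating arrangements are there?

Around a circle, 6 distinct people have 6!/6 = (5)! = 120 rotationally distinct seatings.

120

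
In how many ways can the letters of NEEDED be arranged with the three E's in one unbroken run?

12

Treat the 3 copies of E as a single block. The multiset to arrange is then {EEE, D, D, N}, 4 items in all.
That gives (4)!/(2!) = 12 arrangements.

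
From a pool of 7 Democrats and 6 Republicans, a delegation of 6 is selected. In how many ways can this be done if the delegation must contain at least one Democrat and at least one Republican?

1708

With no constraint there are C(13,6) = 1716 possible selections.
Subtract selections that omit an entire group: no Democrats → C(6,6) = 1; no Republicans → C(7,6) = 7.
Both groups omitted at once is impossible, so 1716 − 8 = 1708.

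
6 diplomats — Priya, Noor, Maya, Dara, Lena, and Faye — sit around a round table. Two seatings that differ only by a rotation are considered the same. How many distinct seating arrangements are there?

120

Fix one person's seat to break rotational symmetry; the remaining 5 people can be arranged in (5)! = 120 ways.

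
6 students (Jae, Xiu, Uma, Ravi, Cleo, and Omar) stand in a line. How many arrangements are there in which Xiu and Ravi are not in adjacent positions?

480

There are 6! = 720 arrangements in all. If Xiu and Ravi are adjacent, merging them into one block gives 2·(5)! = 240 arrangements.
So 720 − 240 = 480 arrangements keep them apart.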